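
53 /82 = 0.65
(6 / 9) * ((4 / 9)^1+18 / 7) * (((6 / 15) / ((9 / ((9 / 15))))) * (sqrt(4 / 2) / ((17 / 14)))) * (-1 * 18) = -608 * sqrt(2) / 765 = -1.12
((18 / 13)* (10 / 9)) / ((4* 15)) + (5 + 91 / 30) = 3143 / 390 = 8.06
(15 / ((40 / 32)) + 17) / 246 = 29 / 246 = 0.12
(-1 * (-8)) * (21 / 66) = 28 / 11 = 2.55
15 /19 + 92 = 1763 /19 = 92.79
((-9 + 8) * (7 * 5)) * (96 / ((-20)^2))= -42 / 5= -8.40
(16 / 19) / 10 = 8 / 95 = 0.08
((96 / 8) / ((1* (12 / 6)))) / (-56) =-3 / 28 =-0.11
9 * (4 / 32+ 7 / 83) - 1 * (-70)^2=-3252349 / 664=-4898.12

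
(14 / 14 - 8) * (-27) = 189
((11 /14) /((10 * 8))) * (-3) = -33 /1120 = -0.03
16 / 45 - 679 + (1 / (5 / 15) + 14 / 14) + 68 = -27299 / 45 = -606.64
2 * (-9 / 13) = -18 / 13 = -1.38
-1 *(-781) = 781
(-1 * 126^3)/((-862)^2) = -500094/185761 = -2.69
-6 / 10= -3 / 5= -0.60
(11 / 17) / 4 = 11 / 68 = 0.16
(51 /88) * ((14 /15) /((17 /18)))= 63 /110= 0.57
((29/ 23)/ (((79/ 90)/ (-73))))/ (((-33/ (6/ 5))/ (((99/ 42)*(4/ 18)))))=25404/ 12719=2.00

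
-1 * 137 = -137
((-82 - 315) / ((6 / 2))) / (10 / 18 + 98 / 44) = -26202 / 551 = -47.55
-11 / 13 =-0.85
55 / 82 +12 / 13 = 1699 / 1066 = 1.59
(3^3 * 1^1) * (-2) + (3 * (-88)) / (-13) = -438 / 13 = -33.69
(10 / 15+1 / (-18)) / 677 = 11 / 12186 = 0.00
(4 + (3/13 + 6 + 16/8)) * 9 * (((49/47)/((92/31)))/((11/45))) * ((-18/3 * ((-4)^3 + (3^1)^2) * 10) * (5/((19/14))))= 513534026250/267007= 1923297.99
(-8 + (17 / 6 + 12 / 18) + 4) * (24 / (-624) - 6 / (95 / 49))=7739 / 4940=1.57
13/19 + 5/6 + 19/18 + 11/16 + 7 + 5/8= 29783/2736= 10.89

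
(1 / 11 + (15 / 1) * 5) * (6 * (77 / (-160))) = -8673 / 40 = -216.82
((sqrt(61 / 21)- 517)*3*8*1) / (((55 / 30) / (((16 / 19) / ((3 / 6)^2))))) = -433152 / 19 + 3072*sqrt(1281) / 1463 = -22722.32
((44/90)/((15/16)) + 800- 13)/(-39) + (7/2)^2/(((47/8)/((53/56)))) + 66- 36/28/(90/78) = 1616691913/34643700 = 46.67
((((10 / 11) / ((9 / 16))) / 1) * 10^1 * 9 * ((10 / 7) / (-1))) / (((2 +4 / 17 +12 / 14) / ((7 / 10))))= -11900 / 253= -47.04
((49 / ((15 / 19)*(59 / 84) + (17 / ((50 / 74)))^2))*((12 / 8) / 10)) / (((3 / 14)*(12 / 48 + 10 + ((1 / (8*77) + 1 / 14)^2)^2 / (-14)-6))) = 22989877333305344000 / 1804815416496153323429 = 0.01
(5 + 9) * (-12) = -168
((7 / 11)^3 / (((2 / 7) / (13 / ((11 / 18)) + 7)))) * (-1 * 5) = -3733555 / 29282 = -127.50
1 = 1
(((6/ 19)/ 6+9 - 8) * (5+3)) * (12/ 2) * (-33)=-31680/ 19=-1667.37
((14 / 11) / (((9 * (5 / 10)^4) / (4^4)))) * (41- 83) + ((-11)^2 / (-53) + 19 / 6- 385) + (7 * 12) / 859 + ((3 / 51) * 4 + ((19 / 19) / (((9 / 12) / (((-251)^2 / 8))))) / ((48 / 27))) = -5123166941729 / 272433568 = -18805.20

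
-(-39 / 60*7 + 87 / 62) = 1951 / 620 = 3.15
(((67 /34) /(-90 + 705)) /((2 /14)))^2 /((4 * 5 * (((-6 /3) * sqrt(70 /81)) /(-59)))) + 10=1853957 * sqrt(70) /19432360000 + 10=10.00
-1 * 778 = -778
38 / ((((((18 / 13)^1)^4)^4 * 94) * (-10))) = -12642915574480416979 / 57076579615399298334720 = -0.00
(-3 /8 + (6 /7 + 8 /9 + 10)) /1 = 11.37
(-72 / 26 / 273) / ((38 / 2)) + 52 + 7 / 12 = 14182843 / 269724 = 52.58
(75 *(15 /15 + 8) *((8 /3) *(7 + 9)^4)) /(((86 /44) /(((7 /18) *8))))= 8074035200 /43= 187768260.47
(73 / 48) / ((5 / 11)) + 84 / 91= 13319 / 3120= 4.27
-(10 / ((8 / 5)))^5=-9765625 / 1024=-9536.74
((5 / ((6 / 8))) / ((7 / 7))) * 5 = 100 / 3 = 33.33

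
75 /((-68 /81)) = -6075 /68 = -89.34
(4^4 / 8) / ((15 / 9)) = 96 / 5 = 19.20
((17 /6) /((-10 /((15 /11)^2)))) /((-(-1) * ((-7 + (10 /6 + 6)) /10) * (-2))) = 3825 /968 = 3.95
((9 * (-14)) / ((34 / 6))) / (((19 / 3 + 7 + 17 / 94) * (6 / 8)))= -142128 / 64787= -2.19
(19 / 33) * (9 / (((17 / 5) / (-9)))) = -2565 / 187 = -13.72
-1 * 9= -9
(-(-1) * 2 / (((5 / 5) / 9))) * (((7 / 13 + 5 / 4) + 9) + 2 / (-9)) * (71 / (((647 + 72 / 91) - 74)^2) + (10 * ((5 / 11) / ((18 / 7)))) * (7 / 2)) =122341645758661 / 103966957380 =1176.74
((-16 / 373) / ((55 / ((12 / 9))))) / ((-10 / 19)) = 608 / 307725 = 0.00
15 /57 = 5 /19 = 0.26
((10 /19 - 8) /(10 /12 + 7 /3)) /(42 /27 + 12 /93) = -118854 /84835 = -1.40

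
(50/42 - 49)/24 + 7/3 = 43/126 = 0.34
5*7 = 35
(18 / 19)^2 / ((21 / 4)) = 432 / 2527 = 0.17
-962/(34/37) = -17797/17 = -1046.88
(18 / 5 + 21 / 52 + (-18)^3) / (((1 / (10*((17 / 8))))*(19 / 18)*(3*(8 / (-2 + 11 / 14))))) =1313746893 / 221312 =5936.18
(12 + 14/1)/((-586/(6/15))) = -26/1465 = -0.02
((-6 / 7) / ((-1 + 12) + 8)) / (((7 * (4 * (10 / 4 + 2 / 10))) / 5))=-25 / 8379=-0.00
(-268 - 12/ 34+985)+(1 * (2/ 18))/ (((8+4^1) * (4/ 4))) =1315781/ 1836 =716.66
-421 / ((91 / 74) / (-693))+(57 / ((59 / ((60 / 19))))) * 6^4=185003154 / 767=241203.59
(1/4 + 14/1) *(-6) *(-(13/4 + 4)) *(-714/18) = -196707/8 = -24588.38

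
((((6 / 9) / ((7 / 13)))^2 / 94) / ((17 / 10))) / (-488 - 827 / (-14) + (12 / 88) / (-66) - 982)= -1635920 / 240622588521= -0.00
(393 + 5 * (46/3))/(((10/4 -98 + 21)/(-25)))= 157.61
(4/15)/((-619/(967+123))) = -872/1857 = -0.47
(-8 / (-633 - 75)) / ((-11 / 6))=-4 / 649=-0.01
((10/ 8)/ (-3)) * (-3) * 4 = 5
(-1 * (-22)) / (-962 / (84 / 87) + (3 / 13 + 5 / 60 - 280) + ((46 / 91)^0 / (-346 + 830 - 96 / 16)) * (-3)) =-5741736 / 333033559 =-0.02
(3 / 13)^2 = 9 / 169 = 0.05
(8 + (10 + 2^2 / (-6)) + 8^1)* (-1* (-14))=1064 / 3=354.67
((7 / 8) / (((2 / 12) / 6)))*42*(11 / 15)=4851 / 5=970.20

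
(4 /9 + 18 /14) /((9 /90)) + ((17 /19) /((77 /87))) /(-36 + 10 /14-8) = 22977751 /1329867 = 17.28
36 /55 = 0.65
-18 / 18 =-1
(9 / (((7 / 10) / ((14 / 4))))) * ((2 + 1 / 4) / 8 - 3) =-3915 / 32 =-122.34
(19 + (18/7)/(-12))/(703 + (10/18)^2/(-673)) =14336919/536516596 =0.03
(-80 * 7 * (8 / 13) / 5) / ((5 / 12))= -10752 / 65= -165.42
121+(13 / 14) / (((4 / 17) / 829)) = 189985 / 56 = 3392.59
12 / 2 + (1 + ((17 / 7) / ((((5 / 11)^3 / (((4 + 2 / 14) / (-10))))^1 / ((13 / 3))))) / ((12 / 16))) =-15131383 / 275625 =-54.90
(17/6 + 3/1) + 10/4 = 25/3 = 8.33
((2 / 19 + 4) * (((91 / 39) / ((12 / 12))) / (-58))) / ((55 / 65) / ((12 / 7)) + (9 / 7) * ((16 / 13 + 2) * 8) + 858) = -14196 / 76649059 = -0.00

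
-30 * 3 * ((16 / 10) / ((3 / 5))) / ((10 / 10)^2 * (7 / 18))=-4320 / 7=-617.14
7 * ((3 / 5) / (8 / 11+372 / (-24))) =-462 / 1625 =-0.28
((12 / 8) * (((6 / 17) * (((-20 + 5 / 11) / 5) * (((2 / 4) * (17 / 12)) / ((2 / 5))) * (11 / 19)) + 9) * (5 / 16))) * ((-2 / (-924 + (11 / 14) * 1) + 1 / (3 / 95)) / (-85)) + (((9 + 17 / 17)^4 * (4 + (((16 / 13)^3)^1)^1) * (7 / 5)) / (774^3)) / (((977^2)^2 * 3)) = -492805601221897998320728864021811 / 371993628177251136552772702483200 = -1.32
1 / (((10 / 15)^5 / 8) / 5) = 303.75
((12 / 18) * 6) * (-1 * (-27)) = 108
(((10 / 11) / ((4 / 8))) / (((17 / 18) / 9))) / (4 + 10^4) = 810 / 467687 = 0.00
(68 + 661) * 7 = 5103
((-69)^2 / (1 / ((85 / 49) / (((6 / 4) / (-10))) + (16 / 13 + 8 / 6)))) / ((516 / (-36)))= 1904400 / 637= 2989.64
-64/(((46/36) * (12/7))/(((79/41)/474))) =-112/943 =-0.12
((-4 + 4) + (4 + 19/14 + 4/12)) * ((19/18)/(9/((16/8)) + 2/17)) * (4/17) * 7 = 9082/4239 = 2.14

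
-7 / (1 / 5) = -35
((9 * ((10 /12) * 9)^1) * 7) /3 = 315 /2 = 157.50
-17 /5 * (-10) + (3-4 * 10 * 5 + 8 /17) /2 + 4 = -2049 /34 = -60.26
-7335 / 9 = -815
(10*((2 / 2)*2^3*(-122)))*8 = -78080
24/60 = 2/5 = 0.40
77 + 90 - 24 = 143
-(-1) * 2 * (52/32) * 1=13/4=3.25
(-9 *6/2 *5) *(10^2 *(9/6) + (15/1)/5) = -20655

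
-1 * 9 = -9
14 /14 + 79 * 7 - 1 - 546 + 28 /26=105 /13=8.08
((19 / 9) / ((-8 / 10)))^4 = 48.49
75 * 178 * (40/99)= 178000/33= 5393.94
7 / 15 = 0.47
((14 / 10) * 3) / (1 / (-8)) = -168 / 5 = -33.60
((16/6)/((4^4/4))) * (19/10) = 0.08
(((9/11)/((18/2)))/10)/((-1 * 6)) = -1/660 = -0.00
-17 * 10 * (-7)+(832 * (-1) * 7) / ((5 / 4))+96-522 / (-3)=-3199.20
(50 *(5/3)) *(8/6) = 1000/9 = 111.11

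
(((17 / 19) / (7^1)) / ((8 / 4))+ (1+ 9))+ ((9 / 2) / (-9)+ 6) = 2070 / 133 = 15.56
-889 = -889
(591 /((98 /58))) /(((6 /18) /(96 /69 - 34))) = -38562750 /1127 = -34217.17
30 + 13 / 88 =2653 / 88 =30.15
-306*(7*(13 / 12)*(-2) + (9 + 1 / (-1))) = 2193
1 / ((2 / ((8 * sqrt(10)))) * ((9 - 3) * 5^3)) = 2 * sqrt(10) / 375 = 0.02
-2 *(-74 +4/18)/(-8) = -166/9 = -18.44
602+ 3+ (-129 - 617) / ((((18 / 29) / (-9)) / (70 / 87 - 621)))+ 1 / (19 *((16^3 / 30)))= -783070769107 / 116736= -6708048.67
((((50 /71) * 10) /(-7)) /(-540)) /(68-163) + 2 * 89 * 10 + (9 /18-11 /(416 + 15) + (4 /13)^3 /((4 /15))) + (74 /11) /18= 9459263028321035 /5311335823794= 1780.96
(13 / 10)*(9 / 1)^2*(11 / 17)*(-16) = -92664 / 85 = -1090.16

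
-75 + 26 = -49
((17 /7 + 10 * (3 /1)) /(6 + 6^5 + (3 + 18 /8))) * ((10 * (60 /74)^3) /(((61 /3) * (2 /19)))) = 776340000 /74857384091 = 0.01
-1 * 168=-168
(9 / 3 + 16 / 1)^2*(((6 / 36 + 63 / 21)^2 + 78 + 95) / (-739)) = -2378629 / 26604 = -89.41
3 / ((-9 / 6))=-2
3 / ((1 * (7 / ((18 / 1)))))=54 / 7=7.71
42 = 42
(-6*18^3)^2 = 1224440064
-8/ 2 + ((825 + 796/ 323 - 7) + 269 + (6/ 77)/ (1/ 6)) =27008213/ 24871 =1085.93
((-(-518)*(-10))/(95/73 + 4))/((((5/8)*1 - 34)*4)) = 756280/103329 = 7.32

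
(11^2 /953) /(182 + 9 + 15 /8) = 968 /1470479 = 0.00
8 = 8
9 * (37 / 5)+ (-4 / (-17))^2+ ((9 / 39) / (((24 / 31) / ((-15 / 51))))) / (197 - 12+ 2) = 110185873 / 1653080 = 66.65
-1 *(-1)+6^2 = 37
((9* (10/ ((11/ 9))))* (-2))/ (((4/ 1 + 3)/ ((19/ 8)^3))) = -2777895/ 9856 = -281.85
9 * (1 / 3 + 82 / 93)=339 / 31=10.94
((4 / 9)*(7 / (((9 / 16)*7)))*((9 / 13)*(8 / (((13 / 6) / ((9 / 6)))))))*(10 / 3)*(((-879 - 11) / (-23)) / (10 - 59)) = -4556800 / 571389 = -7.97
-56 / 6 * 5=-140 / 3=-46.67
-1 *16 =-16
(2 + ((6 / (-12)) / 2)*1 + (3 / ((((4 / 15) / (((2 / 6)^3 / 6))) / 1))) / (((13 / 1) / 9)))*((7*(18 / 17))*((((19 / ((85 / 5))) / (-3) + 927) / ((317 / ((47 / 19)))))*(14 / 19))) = 1795780371 / 25290577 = 71.01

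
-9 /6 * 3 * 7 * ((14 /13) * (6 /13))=-2646 /169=-15.66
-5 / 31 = -0.16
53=53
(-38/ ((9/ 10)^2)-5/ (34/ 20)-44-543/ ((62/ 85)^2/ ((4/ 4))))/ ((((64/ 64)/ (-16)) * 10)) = 11798005694/ 6616485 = 1783.12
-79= -79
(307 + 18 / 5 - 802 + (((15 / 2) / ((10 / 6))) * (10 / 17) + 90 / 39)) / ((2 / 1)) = -268761 / 1105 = -243.22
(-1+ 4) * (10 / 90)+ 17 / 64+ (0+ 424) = 81523 / 192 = 424.60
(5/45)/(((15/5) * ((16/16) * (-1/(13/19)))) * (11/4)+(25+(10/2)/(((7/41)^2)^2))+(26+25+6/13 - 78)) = 124852/6597003177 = 0.00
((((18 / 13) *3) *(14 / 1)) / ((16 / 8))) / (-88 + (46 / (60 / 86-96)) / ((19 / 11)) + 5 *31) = 7357959 / 16883737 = 0.44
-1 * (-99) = 99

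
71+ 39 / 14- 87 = -185 / 14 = -13.21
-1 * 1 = -1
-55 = -55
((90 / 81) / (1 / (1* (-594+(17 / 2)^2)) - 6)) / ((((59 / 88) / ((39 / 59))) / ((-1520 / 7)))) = 18145212800 / 457831563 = 39.63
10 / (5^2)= 2 / 5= 0.40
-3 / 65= -0.05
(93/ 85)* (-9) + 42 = 2733/ 85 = 32.15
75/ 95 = 15/ 19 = 0.79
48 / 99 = 16 / 33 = 0.48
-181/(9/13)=-261.44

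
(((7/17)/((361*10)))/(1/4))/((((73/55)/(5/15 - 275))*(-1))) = 126896/1344003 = 0.09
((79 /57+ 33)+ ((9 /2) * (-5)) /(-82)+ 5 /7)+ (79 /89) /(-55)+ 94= 41434720861 /320309220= 129.36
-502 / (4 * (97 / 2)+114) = -251 / 154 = -1.63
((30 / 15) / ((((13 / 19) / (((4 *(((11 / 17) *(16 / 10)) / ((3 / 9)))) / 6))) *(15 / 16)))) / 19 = 0.34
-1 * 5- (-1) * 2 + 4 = 1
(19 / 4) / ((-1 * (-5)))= 19 / 20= 0.95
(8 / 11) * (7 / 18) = 28 / 99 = 0.28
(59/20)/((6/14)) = 413/60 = 6.88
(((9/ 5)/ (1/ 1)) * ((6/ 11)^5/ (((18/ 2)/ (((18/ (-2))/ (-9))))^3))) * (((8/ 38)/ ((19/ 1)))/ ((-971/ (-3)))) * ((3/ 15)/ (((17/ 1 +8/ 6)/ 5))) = 0.00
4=4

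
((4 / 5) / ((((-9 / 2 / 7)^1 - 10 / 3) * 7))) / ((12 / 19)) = -38 / 835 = -0.05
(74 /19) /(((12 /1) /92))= 1702 /57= 29.86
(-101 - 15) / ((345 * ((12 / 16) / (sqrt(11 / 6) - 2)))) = 928 / 1035 - 232 * sqrt(66) / 3105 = 0.29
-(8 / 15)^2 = -64 / 225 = -0.28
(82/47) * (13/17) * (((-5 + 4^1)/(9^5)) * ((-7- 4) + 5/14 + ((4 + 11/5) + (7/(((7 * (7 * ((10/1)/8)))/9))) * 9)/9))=2997059/14861747565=0.00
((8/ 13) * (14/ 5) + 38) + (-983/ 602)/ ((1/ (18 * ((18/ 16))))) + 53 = 9337521/ 156520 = 59.66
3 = 3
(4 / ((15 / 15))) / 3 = 4 / 3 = 1.33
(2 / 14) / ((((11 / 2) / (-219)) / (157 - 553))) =15768 / 7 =2252.57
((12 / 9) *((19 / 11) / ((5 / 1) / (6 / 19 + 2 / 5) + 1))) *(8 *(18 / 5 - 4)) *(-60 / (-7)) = -330752 / 41811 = -7.91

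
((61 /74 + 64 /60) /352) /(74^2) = 2099 /2139582720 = 0.00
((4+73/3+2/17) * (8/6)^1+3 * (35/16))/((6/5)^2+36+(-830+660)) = -2723225/8112672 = -0.34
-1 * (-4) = 4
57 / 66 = 19 / 22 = 0.86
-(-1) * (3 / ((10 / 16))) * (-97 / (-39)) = 776 / 65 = 11.94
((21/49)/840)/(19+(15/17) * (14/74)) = 629/23629760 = 0.00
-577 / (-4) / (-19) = -577 / 76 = -7.59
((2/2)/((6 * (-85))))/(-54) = 1/27540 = 0.00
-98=-98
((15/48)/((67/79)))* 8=395/134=2.95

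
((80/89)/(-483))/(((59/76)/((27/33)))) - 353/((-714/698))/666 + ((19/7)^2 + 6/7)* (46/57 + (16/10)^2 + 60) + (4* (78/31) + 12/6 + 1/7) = 17382250711846883399/32558045684229450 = 533.88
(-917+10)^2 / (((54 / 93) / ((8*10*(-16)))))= -16321356160 / 9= -1813484017.78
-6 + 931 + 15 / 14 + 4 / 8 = 6486 / 7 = 926.57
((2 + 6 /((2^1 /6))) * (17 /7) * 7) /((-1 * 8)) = -85 /2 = -42.50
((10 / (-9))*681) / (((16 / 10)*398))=-5675 / 4776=-1.19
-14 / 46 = -7 / 23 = -0.30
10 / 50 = 1 / 5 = 0.20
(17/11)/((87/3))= 17/319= 0.05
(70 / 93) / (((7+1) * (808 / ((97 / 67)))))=3395 / 20138592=0.00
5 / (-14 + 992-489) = 5 / 489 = 0.01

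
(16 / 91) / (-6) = -8 / 273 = -0.03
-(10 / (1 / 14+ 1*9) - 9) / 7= 1003 / 889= 1.13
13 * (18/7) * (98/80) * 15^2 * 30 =276412.50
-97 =-97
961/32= 30.03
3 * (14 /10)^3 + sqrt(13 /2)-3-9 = -471 /125 + sqrt(26) /2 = -1.22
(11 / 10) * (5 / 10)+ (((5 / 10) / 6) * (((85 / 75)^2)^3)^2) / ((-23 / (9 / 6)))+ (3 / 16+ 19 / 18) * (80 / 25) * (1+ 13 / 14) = 1369831565530797923 / 167113283203125000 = 8.20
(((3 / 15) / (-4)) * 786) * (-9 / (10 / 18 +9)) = 31833 / 860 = 37.02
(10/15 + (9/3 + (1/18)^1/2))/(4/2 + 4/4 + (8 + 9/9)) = 133/432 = 0.31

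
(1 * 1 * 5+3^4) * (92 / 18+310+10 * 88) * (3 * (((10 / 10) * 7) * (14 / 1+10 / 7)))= 33300576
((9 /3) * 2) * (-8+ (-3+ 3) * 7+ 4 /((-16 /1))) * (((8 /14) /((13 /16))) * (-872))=2762496 /91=30357.10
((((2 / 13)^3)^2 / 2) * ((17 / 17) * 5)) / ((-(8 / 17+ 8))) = -170 / 43441281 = -0.00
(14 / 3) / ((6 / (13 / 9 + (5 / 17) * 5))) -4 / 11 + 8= 9.90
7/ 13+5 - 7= -19/ 13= -1.46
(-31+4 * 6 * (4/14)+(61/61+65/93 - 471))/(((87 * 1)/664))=-213298048/56637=-3766.05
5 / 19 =0.26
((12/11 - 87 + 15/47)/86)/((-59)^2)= -375/1311629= -0.00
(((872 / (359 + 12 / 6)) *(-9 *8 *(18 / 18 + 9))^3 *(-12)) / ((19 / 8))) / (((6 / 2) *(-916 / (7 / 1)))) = -18226446336000 / 1570711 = -11603946.45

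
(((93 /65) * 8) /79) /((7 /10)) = 1488 /7189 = 0.21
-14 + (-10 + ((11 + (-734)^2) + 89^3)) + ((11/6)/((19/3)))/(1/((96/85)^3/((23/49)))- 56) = 57034422591128000/45858223471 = 1243711.99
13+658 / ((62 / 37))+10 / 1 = 12886 / 31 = 415.68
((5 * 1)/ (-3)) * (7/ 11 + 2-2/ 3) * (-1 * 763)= 247975/ 99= 2504.80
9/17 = 0.53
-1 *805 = -805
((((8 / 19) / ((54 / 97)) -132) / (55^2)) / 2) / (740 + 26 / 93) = -521792 / 17806157325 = -0.00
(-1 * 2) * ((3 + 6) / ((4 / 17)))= -153 / 2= -76.50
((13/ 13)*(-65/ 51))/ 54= -65/ 2754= -0.02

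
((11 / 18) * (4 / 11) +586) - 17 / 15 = 26329 / 45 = 585.09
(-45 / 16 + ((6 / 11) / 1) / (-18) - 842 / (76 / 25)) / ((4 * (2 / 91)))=-3182.91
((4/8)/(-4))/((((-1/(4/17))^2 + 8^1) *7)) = -2/2919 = -0.00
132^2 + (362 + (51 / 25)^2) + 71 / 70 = 155672789 / 8750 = 17791.18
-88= -88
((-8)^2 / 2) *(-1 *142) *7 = -31808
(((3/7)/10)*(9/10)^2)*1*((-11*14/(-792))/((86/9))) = 243/344000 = 0.00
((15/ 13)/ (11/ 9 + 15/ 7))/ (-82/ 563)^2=16.16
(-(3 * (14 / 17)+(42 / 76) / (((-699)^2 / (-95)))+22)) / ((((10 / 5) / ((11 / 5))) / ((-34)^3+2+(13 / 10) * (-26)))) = 293160323814281 / 276873900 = 1058822.53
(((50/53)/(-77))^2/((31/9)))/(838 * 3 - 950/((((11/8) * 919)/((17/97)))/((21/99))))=3008576250/173553682558433723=0.00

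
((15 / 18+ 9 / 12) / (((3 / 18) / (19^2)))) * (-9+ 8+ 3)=6859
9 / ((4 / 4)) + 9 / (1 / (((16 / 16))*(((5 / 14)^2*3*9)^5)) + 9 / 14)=22.96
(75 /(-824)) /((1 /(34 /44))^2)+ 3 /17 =827973 /6779872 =0.12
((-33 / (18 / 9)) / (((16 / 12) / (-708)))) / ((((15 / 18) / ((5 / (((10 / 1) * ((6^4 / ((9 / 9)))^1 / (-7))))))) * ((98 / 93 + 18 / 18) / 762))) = -160972119 / 15280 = -10534.82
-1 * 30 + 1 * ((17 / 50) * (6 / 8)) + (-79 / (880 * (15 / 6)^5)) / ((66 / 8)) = -1349684431 / 45375000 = -29.75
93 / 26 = 3.58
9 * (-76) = -684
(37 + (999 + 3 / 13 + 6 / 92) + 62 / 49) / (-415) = -30402621 / 12160330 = -2.50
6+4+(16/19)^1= 206/19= 10.84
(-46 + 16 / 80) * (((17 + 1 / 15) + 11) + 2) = -103279 / 75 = -1377.05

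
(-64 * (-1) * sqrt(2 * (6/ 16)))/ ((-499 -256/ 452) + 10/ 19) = -68704 * sqrt(3)/ 1071439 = -0.11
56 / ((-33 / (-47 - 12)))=3304 / 33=100.12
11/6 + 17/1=113/6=18.83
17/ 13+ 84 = 1109/ 13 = 85.31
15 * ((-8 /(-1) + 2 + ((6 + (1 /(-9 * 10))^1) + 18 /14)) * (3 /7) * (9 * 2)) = 97947 /49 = 1998.92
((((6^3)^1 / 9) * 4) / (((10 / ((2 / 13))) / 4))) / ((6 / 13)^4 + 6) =140608 / 143885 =0.98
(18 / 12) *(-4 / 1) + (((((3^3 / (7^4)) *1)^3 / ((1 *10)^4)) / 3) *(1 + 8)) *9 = -830477231528559 / 138412872010000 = -6.00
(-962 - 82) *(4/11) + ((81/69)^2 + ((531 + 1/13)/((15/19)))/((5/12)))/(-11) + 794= 505828809/1891175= 267.47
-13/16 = -0.81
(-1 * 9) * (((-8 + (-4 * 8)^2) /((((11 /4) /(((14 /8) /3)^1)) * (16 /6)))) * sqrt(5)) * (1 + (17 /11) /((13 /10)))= -2504313 * sqrt(5) /1573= -3559.96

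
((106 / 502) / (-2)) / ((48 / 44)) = -583 / 6024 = -0.10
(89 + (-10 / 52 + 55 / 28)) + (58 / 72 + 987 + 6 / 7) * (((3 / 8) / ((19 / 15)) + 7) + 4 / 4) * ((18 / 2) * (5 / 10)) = 36999.76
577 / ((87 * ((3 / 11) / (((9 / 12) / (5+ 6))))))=577 / 348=1.66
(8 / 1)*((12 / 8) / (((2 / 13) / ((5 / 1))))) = 390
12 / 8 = 3 / 2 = 1.50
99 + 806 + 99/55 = 4534/5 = 906.80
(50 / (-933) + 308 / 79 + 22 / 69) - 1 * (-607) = 1036082467 / 1695261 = 611.16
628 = 628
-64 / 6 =-32 / 3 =-10.67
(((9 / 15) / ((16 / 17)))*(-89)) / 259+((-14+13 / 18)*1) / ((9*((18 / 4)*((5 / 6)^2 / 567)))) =-27754343 / 103600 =-267.90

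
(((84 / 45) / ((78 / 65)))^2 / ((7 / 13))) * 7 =2548 / 81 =31.46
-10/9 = -1.11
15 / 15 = 1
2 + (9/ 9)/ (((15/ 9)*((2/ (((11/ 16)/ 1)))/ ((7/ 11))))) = 341/ 160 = 2.13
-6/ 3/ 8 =-1/ 4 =-0.25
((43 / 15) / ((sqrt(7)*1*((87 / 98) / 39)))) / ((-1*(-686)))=559*sqrt(7) / 21315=0.07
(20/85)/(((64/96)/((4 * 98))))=2352/17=138.35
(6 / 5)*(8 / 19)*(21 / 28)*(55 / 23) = 0.91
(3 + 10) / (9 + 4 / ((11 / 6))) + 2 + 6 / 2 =758 / 123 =6.16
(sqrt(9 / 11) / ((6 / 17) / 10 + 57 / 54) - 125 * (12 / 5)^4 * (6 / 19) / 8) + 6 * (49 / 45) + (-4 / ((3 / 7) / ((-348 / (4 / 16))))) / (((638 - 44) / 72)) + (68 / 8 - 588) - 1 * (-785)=4590 * sqrt(11) / 18359 + 10176937 / 6270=1623.95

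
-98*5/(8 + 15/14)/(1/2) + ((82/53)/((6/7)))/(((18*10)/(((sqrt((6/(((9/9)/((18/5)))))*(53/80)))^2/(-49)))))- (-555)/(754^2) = -27300631688203/252705362000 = -108.03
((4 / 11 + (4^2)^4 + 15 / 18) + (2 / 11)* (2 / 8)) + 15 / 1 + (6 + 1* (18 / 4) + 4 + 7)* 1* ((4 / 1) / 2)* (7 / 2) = 4336381 / 66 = 65702.74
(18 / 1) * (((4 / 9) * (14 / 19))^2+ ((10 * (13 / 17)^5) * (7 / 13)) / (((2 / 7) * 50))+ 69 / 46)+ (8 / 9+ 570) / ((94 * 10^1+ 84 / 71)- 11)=5300875181917718 / 169257766611055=31.32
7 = 7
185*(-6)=-1110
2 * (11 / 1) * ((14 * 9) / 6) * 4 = 1848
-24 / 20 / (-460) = 3 / 1150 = 0.00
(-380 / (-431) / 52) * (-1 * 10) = -950 / 5603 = -0.17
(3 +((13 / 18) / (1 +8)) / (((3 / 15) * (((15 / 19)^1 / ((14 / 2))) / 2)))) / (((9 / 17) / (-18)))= -83572 / 243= -343.92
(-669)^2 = 447561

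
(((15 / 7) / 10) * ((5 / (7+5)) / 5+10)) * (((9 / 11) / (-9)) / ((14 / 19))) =-209 / 784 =-0.27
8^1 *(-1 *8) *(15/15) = -64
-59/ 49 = -1.20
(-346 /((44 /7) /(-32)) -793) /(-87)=-3551 /319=-11.13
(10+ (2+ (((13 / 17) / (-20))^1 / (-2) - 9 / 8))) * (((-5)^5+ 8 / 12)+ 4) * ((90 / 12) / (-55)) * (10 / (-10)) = -394013 / 85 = -4635.45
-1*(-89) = 89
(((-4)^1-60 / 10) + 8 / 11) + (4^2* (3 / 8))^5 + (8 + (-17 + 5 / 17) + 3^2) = 1452433 / 187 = 7767.02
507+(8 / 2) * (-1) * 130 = -13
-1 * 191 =-191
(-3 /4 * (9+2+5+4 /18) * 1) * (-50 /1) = 1825 /3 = 608.33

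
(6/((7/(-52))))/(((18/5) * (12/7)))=-65/9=-7.22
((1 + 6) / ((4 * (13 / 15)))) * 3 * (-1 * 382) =-60165 / 26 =-2314.04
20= 20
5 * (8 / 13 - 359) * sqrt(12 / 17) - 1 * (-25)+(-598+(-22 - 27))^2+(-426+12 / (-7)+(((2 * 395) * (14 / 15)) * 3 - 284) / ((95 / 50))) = 55756396 / 133 - 46590 * sqrt(51) / 221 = 417715.51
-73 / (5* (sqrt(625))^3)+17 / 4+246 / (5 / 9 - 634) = 6878100933 / 1781562500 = 3.86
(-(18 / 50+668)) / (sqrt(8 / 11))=-16709 *sqrt(22) / 100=-783.72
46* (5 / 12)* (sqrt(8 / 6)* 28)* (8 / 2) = 12880* sqrt(3) / 9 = 2478.76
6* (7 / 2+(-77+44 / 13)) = -5469 / 13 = -420.69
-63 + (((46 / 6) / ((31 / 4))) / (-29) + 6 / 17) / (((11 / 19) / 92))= -6221093 / 504339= -12.34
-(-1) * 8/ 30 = 4/ 15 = 0.27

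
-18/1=-18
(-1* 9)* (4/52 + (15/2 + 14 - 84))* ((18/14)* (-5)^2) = 3286575/182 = 18058.10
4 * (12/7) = 48/7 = 6.86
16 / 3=5.33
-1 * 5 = -5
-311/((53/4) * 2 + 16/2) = -622/69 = -9.01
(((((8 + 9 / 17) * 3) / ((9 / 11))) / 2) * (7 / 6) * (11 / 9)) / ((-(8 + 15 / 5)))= -2.03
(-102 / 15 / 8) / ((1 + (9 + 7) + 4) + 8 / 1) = -17 / 580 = -0.03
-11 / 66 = -1 / 6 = -0.17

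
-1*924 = -924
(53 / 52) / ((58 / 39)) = 159 / 232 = 0.69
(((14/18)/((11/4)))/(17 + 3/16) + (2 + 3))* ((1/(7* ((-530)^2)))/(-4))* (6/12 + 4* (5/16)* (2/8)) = -1775449/3426081120000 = -0.00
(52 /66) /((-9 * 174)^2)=0.00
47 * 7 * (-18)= -5922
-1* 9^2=-81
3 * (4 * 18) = 216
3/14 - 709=-9923/14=-708.79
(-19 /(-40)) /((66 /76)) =361 /660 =0.55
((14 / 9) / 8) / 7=0.03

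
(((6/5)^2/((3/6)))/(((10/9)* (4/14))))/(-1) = -1134/125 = -9.07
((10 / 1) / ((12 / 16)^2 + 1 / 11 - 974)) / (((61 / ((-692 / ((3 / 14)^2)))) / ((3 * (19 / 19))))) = 238712320 / 31349547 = 7.61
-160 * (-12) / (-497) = -1920 / 497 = -3.86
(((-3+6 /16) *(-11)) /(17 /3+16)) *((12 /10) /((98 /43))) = 12771 /18200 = 0.70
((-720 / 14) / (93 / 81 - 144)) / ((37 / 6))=58320 / 998963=0.06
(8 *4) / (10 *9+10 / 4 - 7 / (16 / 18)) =256 / 677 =0.38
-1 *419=-419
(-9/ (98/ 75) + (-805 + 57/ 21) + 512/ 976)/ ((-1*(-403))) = -4834103/ 2409134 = -2.01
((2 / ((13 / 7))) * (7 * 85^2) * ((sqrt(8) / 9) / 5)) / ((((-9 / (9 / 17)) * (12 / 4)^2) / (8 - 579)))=9512860 * sqrt(2) / 1053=12776.08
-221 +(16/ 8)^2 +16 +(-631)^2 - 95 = 397865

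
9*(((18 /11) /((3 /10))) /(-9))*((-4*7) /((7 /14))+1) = 300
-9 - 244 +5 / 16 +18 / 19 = -76529 / 304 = -251.74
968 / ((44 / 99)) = 2178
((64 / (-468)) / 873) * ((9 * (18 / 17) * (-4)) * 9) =1152 / 21437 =0.05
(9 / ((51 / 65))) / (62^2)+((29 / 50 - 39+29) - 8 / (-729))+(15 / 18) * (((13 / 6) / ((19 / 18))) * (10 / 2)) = -19311295079 / 22628378700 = -0.85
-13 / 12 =-1.08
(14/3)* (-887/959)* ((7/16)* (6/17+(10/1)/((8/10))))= -2713333/111792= -24.27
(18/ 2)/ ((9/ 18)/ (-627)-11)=-11286/ 13795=-0.82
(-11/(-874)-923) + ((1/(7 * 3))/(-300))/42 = -106725219737/115630200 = -922.99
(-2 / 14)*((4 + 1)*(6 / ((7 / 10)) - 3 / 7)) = -285 / 49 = -5.82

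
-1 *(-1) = 1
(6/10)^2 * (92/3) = 276/25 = 11.04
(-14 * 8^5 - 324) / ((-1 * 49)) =459076 / 49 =9368.90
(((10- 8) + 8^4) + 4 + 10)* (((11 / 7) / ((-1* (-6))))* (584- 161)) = 3188856 / 7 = 455550.86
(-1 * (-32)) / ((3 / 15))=160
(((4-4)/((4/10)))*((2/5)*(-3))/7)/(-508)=0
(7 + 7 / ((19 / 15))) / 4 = 3.13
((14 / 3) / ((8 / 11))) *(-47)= -3619 / 12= -301.58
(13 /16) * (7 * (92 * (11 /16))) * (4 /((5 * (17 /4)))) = 23023 /340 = 67.71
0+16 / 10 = 1.60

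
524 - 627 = -103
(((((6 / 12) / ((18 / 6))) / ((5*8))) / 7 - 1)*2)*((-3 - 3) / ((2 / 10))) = 1679 / 28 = 59.96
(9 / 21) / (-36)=-1 / 84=-0.01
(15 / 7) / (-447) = -5 / 1043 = -0.00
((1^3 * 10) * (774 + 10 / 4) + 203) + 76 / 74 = 294854 / 37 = 7969.03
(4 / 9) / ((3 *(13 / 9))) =4 / 39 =0.10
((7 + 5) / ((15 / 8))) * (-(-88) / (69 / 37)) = 104192 / 345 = 302.01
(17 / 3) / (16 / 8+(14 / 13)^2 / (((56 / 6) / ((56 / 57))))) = 54587 / 20442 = 2.67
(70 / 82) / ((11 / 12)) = 420 / 451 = 0.93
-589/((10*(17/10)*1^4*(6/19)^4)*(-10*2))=76759069/440640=174.20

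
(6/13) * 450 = 2700/13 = 207.69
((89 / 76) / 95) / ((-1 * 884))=-89 / 6382480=-0.00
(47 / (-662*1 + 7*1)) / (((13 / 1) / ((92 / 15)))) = -4324 / 127725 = -0.03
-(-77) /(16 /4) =77 /4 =19.25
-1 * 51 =-51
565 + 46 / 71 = 40161 / 71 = 565.65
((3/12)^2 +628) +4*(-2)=9921/16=620.06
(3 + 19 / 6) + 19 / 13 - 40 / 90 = 1681 / 234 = 7.18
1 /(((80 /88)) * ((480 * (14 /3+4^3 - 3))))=11 /315200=0.00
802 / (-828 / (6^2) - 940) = -802 / 963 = -0.83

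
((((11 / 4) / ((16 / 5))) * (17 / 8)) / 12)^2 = 0.02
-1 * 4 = -4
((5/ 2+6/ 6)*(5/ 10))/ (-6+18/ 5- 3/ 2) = -35/ 78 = -0.45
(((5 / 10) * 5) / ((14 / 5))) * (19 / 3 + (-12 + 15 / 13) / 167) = 5.60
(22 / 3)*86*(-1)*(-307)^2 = -178319108 / 3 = -59439702.67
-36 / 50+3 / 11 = -123 / 275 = -0.45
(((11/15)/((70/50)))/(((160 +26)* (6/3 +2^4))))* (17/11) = 17/70308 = 0.00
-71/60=-1.18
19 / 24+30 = 739 / 24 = 30.79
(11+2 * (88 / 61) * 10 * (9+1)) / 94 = 18271 / 5734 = 3.19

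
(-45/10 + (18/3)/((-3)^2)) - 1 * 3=-41/6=-6.83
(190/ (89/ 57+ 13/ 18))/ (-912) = -285/ 3124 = -0.09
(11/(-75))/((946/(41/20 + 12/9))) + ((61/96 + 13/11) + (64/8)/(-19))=451539917/323532000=1.40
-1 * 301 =-301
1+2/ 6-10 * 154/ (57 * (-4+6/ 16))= 8.79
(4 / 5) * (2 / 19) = 0.08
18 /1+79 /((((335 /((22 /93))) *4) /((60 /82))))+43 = 5195446 /85157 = 61.01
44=44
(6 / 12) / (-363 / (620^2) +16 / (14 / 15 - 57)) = -161640200 / 92561283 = -1.75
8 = 8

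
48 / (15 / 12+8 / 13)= 2496 / 97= 25.73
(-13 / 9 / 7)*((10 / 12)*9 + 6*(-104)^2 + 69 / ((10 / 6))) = -13401.33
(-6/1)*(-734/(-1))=-4404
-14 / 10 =-7 / 5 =-1.40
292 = 292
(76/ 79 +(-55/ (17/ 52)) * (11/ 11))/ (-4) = 56162/ 1343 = 41.82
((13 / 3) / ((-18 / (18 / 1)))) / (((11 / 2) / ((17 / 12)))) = -221 / 198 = -1.12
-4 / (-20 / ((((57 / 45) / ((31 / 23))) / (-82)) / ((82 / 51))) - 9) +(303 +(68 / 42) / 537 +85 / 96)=2278503965511281 / 7497865833696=303.89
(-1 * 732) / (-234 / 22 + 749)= -4026 / 4061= -0.99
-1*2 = -2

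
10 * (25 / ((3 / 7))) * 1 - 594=-32 / 3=-10.67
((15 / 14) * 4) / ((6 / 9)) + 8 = 101 / 7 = 14.43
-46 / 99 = -0.46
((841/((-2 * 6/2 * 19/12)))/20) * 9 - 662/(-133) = -34.86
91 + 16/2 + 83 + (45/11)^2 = 24047/121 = 198.74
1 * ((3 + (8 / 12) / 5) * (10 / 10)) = 47 / 15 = 3.13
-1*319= -319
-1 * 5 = -5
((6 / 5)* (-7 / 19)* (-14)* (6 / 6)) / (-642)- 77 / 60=-157717 / 121980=-1.29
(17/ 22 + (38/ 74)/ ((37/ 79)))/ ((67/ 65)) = 3659175/ 2017906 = 1.81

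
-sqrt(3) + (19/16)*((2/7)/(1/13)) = 247/56 - sqrt(3) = 2.68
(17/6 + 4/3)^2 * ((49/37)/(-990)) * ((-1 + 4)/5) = -1225/87912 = -0.01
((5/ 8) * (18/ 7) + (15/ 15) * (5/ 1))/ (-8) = -185/ 224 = -0.83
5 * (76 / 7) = 380 / 7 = 54.29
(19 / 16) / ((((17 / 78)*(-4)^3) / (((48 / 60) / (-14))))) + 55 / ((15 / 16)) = 26810543 / 456960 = 58.67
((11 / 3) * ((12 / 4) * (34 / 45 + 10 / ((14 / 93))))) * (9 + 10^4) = 2330025137 / 315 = 7396905.20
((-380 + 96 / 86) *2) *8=-260672 / 43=-6062.14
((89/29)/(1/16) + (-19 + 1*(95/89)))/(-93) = -80452/240033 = -0.34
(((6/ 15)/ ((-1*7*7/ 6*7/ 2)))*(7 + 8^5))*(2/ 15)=-20976/ 343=-61.15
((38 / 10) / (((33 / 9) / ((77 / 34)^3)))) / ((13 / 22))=26022381 / 1277380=20.37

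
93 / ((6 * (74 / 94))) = 1457 / 74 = 19.69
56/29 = 1.93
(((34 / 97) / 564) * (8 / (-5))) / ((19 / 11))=-748 / 1299315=-0.00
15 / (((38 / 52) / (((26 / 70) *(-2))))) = -2028 / 133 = -15.25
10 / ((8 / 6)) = 15 / 2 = 7.50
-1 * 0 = 0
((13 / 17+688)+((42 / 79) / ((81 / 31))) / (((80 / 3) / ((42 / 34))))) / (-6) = -111002839 / 966960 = -114.80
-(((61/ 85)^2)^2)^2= -191707312997281/ 2724905250390625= -0.07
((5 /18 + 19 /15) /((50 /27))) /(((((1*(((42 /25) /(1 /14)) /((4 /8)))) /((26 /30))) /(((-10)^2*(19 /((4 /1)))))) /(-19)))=-138.67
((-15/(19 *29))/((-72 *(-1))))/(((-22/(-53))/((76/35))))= -0.00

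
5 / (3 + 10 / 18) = 45 / 32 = 1.41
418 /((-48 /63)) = -4389 /8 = -548.62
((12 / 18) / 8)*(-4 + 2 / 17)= -11 / 34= -0.32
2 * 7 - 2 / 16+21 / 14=123 / 8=15.38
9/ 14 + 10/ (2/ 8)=569/ 14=40.64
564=564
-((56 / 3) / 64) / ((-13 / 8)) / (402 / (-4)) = -14 / 7839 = -0.00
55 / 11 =5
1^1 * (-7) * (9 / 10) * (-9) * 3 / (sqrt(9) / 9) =5103 / 10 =510.30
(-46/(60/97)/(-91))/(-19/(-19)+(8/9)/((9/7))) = 60237/124670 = 0.48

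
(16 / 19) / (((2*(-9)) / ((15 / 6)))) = -20 / 171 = -0.12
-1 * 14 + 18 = 4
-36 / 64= -9 / 16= -0.56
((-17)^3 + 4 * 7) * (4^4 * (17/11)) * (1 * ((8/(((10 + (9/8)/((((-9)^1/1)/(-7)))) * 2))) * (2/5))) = -272121856/957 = -284348.86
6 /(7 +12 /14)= 42 /55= 0.76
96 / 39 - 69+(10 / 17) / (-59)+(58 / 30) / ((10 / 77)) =-51.66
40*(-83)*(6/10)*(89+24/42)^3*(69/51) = -11293272111528/5831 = -1936764210.52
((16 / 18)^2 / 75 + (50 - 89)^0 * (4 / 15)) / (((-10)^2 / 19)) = 7999 / 151875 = 0.05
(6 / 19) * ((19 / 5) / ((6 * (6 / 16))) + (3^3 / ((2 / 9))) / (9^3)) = 167 / 285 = 0.59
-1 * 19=-19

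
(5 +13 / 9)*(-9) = -58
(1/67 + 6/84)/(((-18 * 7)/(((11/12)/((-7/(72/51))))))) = 99/781354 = 0.00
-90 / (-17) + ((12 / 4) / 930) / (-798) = 5.29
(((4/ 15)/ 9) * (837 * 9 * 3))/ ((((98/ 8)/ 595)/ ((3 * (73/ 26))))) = 24929208/ 91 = 273947.34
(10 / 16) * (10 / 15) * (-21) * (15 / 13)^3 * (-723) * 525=44837296875 / 8788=5102104.79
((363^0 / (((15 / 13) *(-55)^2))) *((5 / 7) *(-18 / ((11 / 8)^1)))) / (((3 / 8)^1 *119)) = -1664 / 27718075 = -0.00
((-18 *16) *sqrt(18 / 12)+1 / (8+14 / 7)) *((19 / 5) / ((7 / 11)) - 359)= 124487.24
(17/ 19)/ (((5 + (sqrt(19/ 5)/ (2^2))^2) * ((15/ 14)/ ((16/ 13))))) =60928/ 310479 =0.20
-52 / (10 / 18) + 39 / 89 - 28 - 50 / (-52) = -1390717 / 11570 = -120.20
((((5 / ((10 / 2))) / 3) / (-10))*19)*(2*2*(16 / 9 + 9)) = -3686 / 135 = -27.30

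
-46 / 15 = -3.07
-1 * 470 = -470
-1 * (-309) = 309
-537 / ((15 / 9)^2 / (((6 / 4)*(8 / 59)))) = -57996 / 1475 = -39.32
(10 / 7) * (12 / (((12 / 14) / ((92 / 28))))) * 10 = 4600 / 7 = 657.14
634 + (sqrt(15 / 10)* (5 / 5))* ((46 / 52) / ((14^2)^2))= 23* sqrt(6) / 1997632 + 634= 634.00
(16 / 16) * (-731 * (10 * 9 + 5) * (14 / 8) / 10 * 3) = -291669 / 8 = -36458.62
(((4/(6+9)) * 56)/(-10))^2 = 12544/5625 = 2.23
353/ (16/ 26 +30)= 4589/ 398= 11.53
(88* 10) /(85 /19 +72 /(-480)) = 334400 /1643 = 203.53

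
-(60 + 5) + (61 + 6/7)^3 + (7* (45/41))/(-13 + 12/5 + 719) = 1683754606907/7115878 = 236619.38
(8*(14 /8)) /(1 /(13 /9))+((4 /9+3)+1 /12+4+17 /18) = 1033 /36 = 28.69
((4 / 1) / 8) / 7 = 1 / 14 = 0.07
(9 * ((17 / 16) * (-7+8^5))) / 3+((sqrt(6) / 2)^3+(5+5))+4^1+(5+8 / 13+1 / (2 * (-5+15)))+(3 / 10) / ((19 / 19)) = 3 * sqrt(6) / 4+108623479 / 1040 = 104447.49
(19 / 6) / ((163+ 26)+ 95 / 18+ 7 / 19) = 1083 / 66569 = 0.02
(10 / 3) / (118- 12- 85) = 10 / 63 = 0.16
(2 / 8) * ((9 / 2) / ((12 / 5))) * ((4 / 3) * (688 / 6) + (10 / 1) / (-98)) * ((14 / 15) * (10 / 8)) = 336895 / 4032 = 83.56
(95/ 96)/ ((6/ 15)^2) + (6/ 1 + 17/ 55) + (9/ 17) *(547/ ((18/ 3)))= 21814801/ 359040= 60.76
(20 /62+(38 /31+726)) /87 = 7518 /899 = 8.36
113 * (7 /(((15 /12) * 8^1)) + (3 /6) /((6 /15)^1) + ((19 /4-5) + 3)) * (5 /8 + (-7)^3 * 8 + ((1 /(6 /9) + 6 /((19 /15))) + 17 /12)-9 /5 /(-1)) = -33105274051 /22800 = -1451985.70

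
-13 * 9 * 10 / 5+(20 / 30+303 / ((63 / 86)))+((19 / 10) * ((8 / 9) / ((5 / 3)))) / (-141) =13345118 / 74025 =180.28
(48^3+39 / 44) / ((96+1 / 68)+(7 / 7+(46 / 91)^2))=685033129599 / 602510095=1136.97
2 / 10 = 1 / 5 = 0.20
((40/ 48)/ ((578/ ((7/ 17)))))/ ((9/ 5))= 175/ 530604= 0.00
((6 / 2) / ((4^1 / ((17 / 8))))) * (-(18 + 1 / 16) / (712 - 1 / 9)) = -132651 / 3280384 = -0.04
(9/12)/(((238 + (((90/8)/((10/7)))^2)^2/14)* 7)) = 6144/29400833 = 0.00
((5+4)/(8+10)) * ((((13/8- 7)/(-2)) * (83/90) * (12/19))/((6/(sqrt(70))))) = 3569 * sqrt(70)/27360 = 1.09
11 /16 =0.69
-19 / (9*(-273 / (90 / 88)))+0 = 95 / 12012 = 0.01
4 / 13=0.31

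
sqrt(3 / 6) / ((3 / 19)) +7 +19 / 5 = 19 * sqrt(2) / 6 +54 / 5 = 15.28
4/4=1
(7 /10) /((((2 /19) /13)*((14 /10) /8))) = 494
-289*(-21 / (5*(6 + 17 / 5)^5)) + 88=20186153741 / 229345007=88.02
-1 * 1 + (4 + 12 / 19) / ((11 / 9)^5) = 194213 / 278179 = 0.70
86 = 86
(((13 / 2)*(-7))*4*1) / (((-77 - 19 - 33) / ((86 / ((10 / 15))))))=182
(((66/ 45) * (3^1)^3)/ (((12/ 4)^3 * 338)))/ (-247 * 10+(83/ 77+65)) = -847/ 469233570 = -0.00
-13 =-13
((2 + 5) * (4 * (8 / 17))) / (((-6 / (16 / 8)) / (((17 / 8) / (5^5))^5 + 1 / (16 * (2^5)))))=-0.01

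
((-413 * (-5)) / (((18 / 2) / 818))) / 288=844585 / 1296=651.69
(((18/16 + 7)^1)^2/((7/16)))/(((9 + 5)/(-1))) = -4225/392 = -10.78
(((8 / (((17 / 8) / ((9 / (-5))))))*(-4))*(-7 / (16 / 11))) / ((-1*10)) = 5544 / 425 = 13.04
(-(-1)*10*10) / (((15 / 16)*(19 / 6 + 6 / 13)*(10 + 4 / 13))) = 2.85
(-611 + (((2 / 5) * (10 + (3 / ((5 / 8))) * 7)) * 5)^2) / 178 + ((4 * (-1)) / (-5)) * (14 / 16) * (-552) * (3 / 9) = -398339 / 4450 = -89.51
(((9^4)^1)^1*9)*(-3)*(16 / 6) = -472392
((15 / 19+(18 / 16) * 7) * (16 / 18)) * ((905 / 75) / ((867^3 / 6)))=158918 / 185738593455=0.00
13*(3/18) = 13/6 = 2.17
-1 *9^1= -9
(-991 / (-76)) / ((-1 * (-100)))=991 / 7600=0.13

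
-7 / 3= -2.33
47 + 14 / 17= 813 / 17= 47.82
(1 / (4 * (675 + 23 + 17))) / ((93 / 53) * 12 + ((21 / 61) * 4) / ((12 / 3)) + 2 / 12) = 9699 / 598264810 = 0.00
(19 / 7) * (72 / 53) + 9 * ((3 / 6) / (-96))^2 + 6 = 14721395 / 1519616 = 9.69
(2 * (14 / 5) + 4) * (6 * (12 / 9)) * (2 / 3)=256 / 5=51.20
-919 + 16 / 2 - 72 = -983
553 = 553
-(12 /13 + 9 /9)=-25 /13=-1.92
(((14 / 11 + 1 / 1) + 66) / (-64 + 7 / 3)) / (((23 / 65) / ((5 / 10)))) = -29289 / 18722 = -1.56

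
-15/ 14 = -1.07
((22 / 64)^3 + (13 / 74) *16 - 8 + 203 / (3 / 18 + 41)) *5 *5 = -1627573375 / 299466752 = -5.43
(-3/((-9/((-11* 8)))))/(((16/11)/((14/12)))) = -847/36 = -23.53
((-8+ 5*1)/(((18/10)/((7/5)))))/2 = -7/6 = -1.17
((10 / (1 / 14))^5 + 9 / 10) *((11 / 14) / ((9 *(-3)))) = -5916064000099 / 3780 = -1565096296.32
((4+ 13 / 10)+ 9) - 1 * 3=113 / 10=11.30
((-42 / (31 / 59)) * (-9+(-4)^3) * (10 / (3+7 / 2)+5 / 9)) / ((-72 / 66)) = -81251555 / 7254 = -11200.93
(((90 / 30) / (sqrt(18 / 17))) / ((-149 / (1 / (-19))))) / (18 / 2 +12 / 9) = 3 *sqrt(34) / 175522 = 0.00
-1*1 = -1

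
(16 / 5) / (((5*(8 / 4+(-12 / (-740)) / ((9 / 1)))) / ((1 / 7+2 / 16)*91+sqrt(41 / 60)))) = 296*sqrt(615) / 27775+8658 / 1111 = 8.06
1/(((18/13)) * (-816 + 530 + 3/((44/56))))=-143/55872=-0.00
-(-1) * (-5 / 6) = -5 / 6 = -0.83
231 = 231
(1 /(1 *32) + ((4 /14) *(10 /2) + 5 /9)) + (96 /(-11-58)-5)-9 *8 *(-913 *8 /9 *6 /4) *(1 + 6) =28448234345 /46368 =613531.62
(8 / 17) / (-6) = -4 / 51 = -0.08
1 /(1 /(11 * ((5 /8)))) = 6.88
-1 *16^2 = -256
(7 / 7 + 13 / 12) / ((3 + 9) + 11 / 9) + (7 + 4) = 5311 / 476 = 11.16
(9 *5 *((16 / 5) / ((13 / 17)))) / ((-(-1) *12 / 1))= 204 / 13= 15.69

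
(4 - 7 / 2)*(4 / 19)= 2 / 19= 0.11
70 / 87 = 0.80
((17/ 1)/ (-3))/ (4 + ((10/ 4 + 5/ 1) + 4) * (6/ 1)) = -17/ 219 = -0.08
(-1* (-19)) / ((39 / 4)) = 76 / 39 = 1.95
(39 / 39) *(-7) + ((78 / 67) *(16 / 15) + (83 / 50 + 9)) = 16421 / 3350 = 4.90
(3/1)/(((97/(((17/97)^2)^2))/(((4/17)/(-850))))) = -1734/214683506425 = -0.00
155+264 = 419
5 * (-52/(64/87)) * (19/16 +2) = -288405/256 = -1126.58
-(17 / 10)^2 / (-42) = 289 / 4200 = 0.07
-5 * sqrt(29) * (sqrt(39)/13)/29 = -5 * sqrt(1131)/377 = -0.45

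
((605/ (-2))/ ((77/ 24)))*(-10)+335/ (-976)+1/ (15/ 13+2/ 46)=1153648029/ 1222928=943.35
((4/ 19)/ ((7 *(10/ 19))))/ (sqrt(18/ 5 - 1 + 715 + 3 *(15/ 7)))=2 *sqrt(886935)/ 886935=0.00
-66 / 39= -22 / 13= -1.69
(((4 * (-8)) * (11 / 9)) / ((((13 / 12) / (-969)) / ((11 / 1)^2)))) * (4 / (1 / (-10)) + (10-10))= -2201154560 / 13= -169319581.54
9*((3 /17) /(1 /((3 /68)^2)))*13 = 3159 /78608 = 0.04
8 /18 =4 /9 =0.44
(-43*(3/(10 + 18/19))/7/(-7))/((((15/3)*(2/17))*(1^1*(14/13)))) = 41667/109760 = 0.38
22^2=484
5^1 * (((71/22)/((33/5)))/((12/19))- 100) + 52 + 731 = 2499221/8712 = 286.87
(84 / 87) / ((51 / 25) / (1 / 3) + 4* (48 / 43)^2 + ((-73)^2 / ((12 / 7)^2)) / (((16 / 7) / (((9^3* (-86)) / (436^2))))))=-31493280358400 / 8172105408095481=-0.00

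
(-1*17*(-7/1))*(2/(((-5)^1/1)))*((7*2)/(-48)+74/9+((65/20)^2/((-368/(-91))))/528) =-377.73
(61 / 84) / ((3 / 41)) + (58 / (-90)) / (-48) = 150263 / 15120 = 9.94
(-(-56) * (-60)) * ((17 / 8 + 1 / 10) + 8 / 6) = -11956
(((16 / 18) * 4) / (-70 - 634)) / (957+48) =-1 / 198990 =-0.00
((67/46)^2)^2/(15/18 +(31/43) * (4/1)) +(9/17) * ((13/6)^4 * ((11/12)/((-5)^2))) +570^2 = 64034573471221557949/197089105953600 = 324901.64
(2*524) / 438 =2.39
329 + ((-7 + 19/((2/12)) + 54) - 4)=486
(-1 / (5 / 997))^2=994009 / 25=39760.36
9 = 9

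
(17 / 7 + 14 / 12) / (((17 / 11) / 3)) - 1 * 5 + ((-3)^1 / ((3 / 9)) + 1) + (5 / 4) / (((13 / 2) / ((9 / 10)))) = -36187 / 6188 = -5.85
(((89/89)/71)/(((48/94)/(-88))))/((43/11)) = -5687/9159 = -0.62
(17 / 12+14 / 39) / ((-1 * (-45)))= 277 / 7020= 0.04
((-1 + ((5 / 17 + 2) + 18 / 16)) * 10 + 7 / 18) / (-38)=-15043 / 23256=-0.65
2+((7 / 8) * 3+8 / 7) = 323 / 56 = 5.77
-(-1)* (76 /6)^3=54872 /27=2032.30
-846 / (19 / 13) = -10998 / 19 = -578.84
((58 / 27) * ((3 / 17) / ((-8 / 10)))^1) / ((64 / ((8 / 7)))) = -145 / 17136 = -0.01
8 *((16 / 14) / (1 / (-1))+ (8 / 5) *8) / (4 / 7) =816 / 5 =163.20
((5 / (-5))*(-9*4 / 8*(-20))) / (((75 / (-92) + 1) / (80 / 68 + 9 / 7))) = -2426040 / 2023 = -1199.23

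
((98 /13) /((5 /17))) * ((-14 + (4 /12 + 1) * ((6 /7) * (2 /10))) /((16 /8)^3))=-28679 /650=-44.12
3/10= 0.30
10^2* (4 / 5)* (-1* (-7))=560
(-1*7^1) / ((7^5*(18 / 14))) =-1 / 3087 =-0.00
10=10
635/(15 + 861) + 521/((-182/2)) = -398611/79716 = -5.00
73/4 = 18.25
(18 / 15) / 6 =1 / 5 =0.20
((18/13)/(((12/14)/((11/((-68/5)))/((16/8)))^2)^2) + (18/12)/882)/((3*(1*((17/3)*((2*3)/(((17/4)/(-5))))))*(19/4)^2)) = -68135614979/3540093898199040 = -0.00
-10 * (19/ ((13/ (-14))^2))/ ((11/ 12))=-446880/ 1859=-240.39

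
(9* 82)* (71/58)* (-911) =-823009.97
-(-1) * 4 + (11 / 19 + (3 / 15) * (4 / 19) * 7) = 463 / 95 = 4.87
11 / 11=1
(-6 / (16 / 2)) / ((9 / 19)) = -1.58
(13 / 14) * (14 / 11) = 13 / 11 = 1.18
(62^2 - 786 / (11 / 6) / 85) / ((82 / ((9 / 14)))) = 8076204 / 268345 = 30.10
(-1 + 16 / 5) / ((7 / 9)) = 99 / 35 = 2.83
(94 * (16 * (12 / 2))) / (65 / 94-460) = -848256 / 43175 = -19.65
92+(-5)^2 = 117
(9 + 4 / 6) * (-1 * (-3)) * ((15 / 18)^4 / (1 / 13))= 235625 / 1296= 181.81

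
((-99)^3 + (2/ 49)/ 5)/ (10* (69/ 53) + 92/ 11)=-138592656499/ 3054170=-45378.17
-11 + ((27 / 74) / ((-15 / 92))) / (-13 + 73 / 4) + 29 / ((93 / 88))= 1928719 / 120435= 16.01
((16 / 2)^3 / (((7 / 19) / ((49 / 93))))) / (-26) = -34048 / 1209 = -28.16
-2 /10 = -1 /5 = -0.20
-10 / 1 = -10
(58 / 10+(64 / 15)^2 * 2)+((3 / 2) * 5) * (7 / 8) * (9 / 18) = 327529 / 7200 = 45.49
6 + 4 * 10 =46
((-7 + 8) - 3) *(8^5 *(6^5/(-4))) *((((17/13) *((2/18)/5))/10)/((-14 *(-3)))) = 20054016/2275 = 8814.95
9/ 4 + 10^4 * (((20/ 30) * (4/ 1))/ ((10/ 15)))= 160009/ 4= 40002.25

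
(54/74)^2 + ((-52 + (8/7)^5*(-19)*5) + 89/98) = -10849901843/46017566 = -235.78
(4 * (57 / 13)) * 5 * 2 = 2280 / 13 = 175.38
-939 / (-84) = 313 / 28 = 11.18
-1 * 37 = -37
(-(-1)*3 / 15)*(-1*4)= -4 / 5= -0.80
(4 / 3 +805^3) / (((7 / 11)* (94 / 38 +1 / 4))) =1308323596844 / 4347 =300971611.88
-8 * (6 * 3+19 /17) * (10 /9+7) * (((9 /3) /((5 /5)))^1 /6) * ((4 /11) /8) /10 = -4745 /1683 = -2.82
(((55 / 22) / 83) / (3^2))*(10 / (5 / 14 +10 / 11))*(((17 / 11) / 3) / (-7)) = -170 / 87399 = -0.00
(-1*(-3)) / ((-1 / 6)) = -18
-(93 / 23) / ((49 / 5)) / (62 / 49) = -15 / 46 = -0.33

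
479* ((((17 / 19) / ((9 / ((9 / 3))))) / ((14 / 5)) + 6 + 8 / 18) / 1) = 7512157 / 2394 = 3137.91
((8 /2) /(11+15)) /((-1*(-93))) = 2 /1209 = 0.00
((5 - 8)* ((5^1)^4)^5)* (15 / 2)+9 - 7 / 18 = -19311904907226485 / 9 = -2145767211914053.89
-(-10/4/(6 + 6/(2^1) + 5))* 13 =65/28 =2.32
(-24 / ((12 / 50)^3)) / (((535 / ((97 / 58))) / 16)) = -2425000 / 27927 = -86.83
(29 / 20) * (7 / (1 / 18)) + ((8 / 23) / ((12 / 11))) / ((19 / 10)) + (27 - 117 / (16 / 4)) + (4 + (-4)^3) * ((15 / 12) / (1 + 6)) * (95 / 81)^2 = 22194819797 / 133800660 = 165.88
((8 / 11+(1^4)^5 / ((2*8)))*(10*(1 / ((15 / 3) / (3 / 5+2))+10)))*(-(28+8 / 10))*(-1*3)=1974078 / 275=7178.47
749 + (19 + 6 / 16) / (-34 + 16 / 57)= 371219 / 496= 748.43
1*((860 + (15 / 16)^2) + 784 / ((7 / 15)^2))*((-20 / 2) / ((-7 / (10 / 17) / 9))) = 256946625 / 7616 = 33737.74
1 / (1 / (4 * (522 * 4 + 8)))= 8384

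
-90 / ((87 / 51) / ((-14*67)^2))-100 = -1346164220 / 29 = -46419455.86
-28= -28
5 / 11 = 0.45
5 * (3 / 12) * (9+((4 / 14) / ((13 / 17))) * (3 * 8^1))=8175 / 364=22.46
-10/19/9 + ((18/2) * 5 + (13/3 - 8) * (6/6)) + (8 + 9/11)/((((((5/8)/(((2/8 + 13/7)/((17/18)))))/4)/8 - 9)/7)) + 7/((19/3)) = 40824717377/1149511077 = 35.51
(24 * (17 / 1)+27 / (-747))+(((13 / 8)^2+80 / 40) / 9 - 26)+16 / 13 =26497495 / 69056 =383.71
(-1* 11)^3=-1331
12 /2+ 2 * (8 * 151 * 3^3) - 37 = 65201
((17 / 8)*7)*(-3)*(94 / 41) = -16779 / 164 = -102.31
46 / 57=0.81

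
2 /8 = 1 /4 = 0.25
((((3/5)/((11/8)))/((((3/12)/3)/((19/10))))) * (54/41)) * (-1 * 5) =-147744/2255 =-65.52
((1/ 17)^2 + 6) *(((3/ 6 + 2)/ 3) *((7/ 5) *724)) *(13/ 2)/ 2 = 28577185/ 1734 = 16480.50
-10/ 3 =-3.33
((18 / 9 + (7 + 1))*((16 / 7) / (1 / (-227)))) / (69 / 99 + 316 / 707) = -121054560 / 26689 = -4535.75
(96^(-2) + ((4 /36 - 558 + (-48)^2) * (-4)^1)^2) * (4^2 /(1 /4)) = 4046212710409 /1296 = 3122077708.65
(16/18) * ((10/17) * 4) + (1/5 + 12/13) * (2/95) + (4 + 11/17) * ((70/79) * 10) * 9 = 352120838/944775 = 372.70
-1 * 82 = -82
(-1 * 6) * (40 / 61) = -3.93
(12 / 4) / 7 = 3 / 7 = 0.43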